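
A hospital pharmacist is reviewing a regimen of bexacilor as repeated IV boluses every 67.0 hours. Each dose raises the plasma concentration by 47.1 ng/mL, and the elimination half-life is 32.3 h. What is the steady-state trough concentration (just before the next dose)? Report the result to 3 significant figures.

14.7 ng/mL

k = ln 2 / 32.3 = 0.02146 h⁻¹
Fraction remaining after one interval: e^(−kτ) = e^(−0.02146 × 67.0) = 0.2375
R = 1 / (1 − 0.2375) = 1.311
Css,max = 47.1 × 1.311 = 61.77 ng/mL
Css,min = Css,max × e^(−kτ) = 61.77 × 0.2375 ≈ 14.7 ng/mL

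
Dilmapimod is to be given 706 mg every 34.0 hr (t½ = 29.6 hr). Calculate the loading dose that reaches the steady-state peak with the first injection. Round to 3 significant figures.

k = ln 2 / 29.6 = 0.02342 hr⁻¹
Accumulation ratio R = 1 / (1 − e^(−kτ)) = 1 / (1 − e^(−0.02342×34.0)) = 1 / (1 − 0.4510) = 1.822
Loading dose = maintenance dose × R = 706 × 1.822 ≈ 1290 mg

1290 mg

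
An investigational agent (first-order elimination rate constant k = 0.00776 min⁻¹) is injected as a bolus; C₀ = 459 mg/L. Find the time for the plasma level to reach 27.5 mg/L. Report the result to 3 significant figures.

363 minutes

C(t) = C₀ e^(−kt)  ⇒  t = ln(C₀/C) / k
t = ln(459/27.5) / 0.007760 = 2.815 / 0.007760 ≈ 363 minutes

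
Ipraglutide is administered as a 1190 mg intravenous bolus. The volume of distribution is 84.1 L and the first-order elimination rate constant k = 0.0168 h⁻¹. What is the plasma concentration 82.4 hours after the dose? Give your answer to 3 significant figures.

3.54 mg/L

C₀ = dose / V = 1190 / 84.1 = 14.15 mg/L
C(t) = C₀ e^(−kt) = 14.15 × e^(−0.01680 × 82.4) = 14.15 × e^(−1.384) = 14.15 × 0.2505 ≈ 3.54 mg/L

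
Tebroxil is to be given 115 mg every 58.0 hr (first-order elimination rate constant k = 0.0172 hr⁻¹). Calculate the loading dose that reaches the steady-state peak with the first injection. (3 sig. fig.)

182 mg

Accumulation ratio R = 1 / (1 − e^(−kτ)) = 1 / (1 − e^(−0.01720×58.0)) = 1 / (1 − 0.3688) = 1.584
Loading dose = maintenance dose × R = 115 × 1.584 ≈ 182 mg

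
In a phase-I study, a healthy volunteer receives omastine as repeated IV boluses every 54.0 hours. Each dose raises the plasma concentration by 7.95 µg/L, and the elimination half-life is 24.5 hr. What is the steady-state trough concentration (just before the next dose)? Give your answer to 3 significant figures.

k = ln 2 / 24.5 = 0.02829 hr⁻¹
Fraction remaining after one interval: e^(−kτ) = e^(−0.02829 × 54.0) = 0.2170
R = 1 / (1 − 0.2170) = 1.277
Css,max = 7.95 × 1.277 = 10.15 µg/L
Css,min = Css,max × e^(−kτ) = 10.15 × 0.2170 ≈ 2.20 µg/L

2.20 µg/L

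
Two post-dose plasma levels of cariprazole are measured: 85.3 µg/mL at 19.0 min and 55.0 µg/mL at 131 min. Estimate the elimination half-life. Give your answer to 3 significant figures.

k = ln(C₁/C₂) / (t₂ − t₁) = ln(85.3/55.0) / (131 − 19.0)
  = 0.4388 / 112.0 = 0.003918 min⁻¹
t½ = ln 2 / k = ln 2 / 0.003918 ≈ 177 minutes

177 minutes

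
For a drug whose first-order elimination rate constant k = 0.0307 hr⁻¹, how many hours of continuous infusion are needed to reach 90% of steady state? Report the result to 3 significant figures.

f = 1 − e^(−kt)  ⇒  t = −ln(1 − f) / k
t = −ln(1 − 0.9) / 0.03070 = 2.303 / 0.03070 ≈ 75.0 hours

75.0 hours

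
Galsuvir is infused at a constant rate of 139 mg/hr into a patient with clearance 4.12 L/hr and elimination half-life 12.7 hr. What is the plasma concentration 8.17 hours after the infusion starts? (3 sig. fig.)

12.1 µg/mL

Css = rate / CL = 139 / 4.12 = 33.74 µg/mL
k = ln 2 / 12.7 = 0.05458 hr⁻¹
C(t) = Css (1 − e^(−kt)) = 33.74 × (1 − e^(−0.4459)) = 33.74 × 0.3598 ≈ 12.1 µg/mL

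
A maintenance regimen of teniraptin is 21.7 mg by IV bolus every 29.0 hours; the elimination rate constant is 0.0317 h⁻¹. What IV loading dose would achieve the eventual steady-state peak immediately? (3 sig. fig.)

Accumulation ratio R = 1 / (1 − e^(−kτ)) = 1 / (1 − e^(−0.03170×29.0)) = 1 / (1 − 0.3988) = 1.663
Loading dose = maintenance dose × R = 21.7 × 1.663 ≈ 36.1 mg

36.1 mg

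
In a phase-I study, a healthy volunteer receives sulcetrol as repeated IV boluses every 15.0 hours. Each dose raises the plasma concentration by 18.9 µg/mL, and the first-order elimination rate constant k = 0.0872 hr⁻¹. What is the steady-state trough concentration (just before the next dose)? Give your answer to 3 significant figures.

Fraction remaining after one interval: e^(−kτ) = e^(−0.08720 × 15.0) = 0.2704
R = 1 / (1 − 0.2704) = 1.371
Css,max = 18.9 × 1.371 = 25.90 µg/mL
Css,min = Css,max × e^(−kτ) = 25.90 × 0.2704 ≈ 7.00 µg/mL

7.00 µg/mL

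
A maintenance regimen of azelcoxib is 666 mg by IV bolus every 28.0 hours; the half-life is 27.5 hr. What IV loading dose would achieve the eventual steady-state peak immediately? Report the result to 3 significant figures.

k = ln 2 / 27.5 = 0.02521 hr⁻¹
Accumulation ratio R = 1 / (1 − e^(−kτ)) = 1 / (1 − e^(−0.02521×28.0)) = 1 / (1 − 0.4937) = 1.975
Loading dose = maintenance dose × R = 666 × 1.975 ≈ 1320 mg

1320 mg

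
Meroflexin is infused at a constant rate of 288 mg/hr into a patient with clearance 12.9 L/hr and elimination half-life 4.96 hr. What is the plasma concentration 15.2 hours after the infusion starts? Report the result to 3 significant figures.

19.7 µg/mL

Css = rate / CL = 288 / 12.9 = 22.33 µg/mL
k = ln 2 / 4.96 = 0.1397 hr⁻¹
C(t) = Css (1 − e^(−kt)) = 22.33 × (1 − e^(−2.124)) = 22.33 × 0.8805 ≈ 19.7 µg/mL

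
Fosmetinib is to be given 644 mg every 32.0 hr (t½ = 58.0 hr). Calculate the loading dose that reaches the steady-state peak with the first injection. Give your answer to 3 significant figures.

2030 mg

k = ln 2 / 58.0 = 0.01195 hr⁻¹
Accumulation ratio R = 1 / (1 − e^(−kτ)) = 1 / (1 − e^(−0.01195×32.0)) = 1 / (1 − 0.6822) = 3.147
Loading dose = maintenance dose × R = 644 × 3.147 ≈ 2030 mg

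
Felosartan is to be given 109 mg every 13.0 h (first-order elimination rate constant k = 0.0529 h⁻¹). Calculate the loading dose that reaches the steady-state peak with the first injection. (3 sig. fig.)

Accumulation ratio R = 1 / (1 − e^(−kτ)) = 1 / (1 − e^(−0.05290×13.0)) = 1 / (1 − 0.5027) = 2.011
Loading dose = maintenance dose × R = 109 × 2.011 ≈ 219 mg

219 mg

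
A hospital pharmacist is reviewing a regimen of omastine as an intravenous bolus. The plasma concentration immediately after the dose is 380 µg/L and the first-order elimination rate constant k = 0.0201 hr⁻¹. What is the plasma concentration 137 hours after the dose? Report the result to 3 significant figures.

24.2 µg/L

C(t) = C₀ e^(−kt) = 380 × e^(−0.02010 × 137) = 380 × e^(−2.754) = 380 × 0.06369 ≈ 24.2 µg/L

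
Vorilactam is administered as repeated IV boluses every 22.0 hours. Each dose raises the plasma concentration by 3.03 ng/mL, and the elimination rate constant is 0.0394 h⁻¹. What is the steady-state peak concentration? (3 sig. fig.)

Fraction remaining after one interval: e^(−kτ) = e^(−0.03940 × 22.0) = 0.4203
R = 1 / (1 − 0.4203) = 1.725
Css,max = 3.03 × 1.725 ≈ 5.23 ng/mL

5.23 ng/mL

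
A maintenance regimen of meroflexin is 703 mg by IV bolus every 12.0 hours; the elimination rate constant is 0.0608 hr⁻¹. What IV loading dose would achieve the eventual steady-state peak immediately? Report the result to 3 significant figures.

1360 mg

Accumulation ratio R = 1 / (1 − e^(−kτ)) = 1 / (1 − e^(−0.06080×12.0)) = 1 / (1 − 0.4821) = 1.931
Loading dose = maintenance dose × R = 703 × 1.931 ≈ 1360 mg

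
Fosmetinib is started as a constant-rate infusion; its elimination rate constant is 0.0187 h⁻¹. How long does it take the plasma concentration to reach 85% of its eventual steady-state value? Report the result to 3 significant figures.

101 hours

f = 1 − e^(−kt)  ⇒  t = −ln(1 − f) / k
t = −ln(1 − 0.85) / 0.01870 = 1.897 / 0.01870 ≈ 101 hours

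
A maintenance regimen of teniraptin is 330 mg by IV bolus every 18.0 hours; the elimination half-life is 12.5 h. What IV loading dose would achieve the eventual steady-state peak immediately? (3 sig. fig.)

k = ln 2 / 12.5 = 0.05545 h⁻¹
Accumulation ratio R = 1 / (1 − e^(−kτ)) = 1 / (1 − e^(−0.05545×18.0)) = 1 / (1 − 0.3686) = 1.584
Loading dose = maintenance dose × R = 330 × 1.584 ≈ 523 mg

523 mg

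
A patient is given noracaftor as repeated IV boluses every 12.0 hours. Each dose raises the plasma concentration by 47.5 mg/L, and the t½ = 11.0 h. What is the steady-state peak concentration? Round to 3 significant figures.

89.5 mg/L

k = ln 2 / 11.0 = 0.06301 h⁻¹
Fraction remaining after one interval: e^(−kτ) = e^(−0.06301 × 12.0) = 0.4695
R = 1 / (1 − 0.4695) = 1.885
Css,max = 47.5 × 1.885 ≈ 89.5 mg/L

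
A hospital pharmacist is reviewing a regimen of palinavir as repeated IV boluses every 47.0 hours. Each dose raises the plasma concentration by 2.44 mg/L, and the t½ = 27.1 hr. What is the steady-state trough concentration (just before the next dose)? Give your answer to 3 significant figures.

1.05 mg/L

k = ln 2 / 27.1 = 0.02558 hr⁻¹
Fraction remaining after one interval: e^(−kτ) = e^(−0.02558 × 47.0) = 0.3006
R = 1 / (1 − 0.3006) = 1.430
Css,max = 2.44 × 1.430 = 3.488 mg/L
Css,min = Css,max × e^(−kτ) = 3.488 × 0.3006 ≈ 1.05 mg/L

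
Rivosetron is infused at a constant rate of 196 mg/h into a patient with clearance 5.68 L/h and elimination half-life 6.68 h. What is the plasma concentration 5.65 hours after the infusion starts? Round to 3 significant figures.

15.3 mg/L

Css = rate / CL = 196 / 5.68 = 34.51 mg/L
k = ln 2 / 6.68 = 0.1038 h⁻¹
C(t) = Css (1 − e^(−kt)) = 34.51 × (1 − e^(−0.5863)) = 34.51 × 0.4436 ≈ 15.3 mg/L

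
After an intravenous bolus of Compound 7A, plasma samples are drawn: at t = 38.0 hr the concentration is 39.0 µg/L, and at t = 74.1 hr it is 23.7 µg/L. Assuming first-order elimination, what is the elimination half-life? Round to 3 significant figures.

50.2 hours

k = ln(C₁/C₂) / (t₂ − t₁) = ln(39.0/23.7) / (74.1 − 38.0)
  = 0.4981 / 36.10 = 0.01380 hr⁻¹
t½ = ln 2 / k = ln 2 / 0.01380 ≈ 50.2 hours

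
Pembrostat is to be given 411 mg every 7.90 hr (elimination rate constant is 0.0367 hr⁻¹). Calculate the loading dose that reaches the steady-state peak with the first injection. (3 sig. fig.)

1630 mg

Accumulation ratio R = 1 / (1 − e^(−kτ)) = 1 / (1 − e^(−0.03670×7.90)) = 1 / (1 − 0.7483) = 3.973
Loading dose = maintenance dose × R = 411 × 3.973 ≈ 1630 mg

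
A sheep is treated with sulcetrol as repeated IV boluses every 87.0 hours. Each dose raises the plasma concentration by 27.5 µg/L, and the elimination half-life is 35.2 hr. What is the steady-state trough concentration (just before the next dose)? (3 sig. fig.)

6.05 µg/L

k = ln 2 / 35.2 = 0.01969 hr⁻¹
Fraction remaining after one interval: e^(−kτ) = e^(−0.01969 × 87.0) = 0.1803
R = 1 / (1 − 0.1803) = 1.220
Css,max = 27.5 × 1.220 = 33.55 µg/L
Css,min = Css,max × e^(−kτ) = 33.55 × 0.1803 ≈ 6.05 µg/L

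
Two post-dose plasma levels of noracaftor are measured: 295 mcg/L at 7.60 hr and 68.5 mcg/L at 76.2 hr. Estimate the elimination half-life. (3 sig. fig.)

32.6 hours

k = ln(C₁/C₂) / (t₂ − t₁) = ln(295/68.5) / (76.2 − 7.60)
  = 1.460 / 68.60 = 0.02128 hr⁻¹
t½ = ln 2 / k = ln 2 / 0.02128 ≈ 32.6 hours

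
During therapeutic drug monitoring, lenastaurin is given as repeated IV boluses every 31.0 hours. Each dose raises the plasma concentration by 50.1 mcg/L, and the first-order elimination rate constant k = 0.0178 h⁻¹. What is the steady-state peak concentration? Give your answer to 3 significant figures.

118 mcg/L

Fraction remaining after one interval: e^(−kτ) = e^(−0.01780 × 31.0) = 0.5759
R = 1 / (1 − 0.5759) = 2.358
Css,max = 50.1 × 2.358 ≈ 118 mcg/L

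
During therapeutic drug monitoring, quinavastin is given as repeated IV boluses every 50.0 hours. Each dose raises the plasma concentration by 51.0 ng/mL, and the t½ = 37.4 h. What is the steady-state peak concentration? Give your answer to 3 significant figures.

84.4 ng/mL

k = ln 2 / 37.4 = 0.01853 h⁻¹
Fraction remaining after one interval: e^(−kτ) = e^(−0.01853 × 50.0) = 0.3959
R = 1 / (1 − 0.3959) = 1.655
Css,max = 51.0 × 1.655 ≈ 84.4 ng/mL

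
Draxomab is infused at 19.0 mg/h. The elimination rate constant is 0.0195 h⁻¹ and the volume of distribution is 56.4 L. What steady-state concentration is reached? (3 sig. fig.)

17.3 µg/mL

CL = k · V = 0.0195 × 56.4 = 1.100 L/h
Css = rate / CL = 19.0 / 1.100 ≈ 17.3 µg/mL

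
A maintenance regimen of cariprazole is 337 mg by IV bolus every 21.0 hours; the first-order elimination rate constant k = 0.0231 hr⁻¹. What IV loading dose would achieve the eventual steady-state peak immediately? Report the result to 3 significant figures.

Accumulation ratio R = 1 / (1 − e^(−kτ)) = 1 / (1 − e^(−0.02310×21.0)) = 1 / (1 − 0.6156) = 2.602
Loading dose = maintenance dose × R = 337 × 2.602 ≈ 877 mg

877 mg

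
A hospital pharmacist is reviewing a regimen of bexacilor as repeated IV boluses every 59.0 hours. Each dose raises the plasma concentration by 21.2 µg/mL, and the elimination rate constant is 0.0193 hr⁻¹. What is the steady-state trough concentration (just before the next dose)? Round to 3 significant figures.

9.99 µg/mL

Fraction remaining after one interval: e^(−kτ) = e^(−0.01930 × 59.0) = 0.3202
R = 1 / (1 − 0.3202) = 1.471
Css,max = 21.2 × 1.471 = 31.19 µg/mL
Css,min = Css,max × e^(−kτ) = 31.19 × 0.3202 ≈ 9.99 µg/mL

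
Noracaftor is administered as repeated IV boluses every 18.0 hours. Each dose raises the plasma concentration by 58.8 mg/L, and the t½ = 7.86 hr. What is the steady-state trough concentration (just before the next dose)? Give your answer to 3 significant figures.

k = ln 2 / 7.86 = 0.08819 hr⁻¹
Fraction remaining after one interval: e^(−kτ) = e^(−0.08819 × 18.0) = 0.2045
R = 1 / (1 − 0.2045) = 1.257
Css,max = 58.8 × 1.257 = 73.91 mg/L
Css,min = Css,max × e^(−kτ) = 73.91 × 0.2045 ≈ 15.1 mg/L

15.1 mg/L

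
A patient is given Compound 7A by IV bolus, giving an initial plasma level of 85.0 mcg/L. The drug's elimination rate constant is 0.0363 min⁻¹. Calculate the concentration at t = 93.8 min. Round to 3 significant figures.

C(t) = C₀ e^(−kt) = 85.0 × e^(−0.03630 × 93.8) = 85.0 × e^(−3.405) = 85.0 × 0.03321 ≈ 2.82 mcg/L

2.82 mcg/L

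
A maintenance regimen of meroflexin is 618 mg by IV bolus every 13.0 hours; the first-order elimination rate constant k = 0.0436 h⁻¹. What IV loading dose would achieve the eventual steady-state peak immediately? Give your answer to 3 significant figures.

Accumulation ratio R = 1 / (1 − e^(−kτ)) = 1 / (1 − e^(−0.04360×13.0)) = 1 / (1 − 0.5673) = 2.311
Loading dose = maintenance dose × R = 618 × 2.311 ≈ 1430 mg

1430 mg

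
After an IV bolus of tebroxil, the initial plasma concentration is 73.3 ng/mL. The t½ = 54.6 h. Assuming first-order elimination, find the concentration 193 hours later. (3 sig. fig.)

k = ln 2 / 54.6 = 0.01270 h⁻¹
193 h is 3.535 half-lives, so C = 73.3 × (1/2)^3.535 = 73.3 × 0.08628 ≈ 6.32 ng/mL

6.32 ng/mL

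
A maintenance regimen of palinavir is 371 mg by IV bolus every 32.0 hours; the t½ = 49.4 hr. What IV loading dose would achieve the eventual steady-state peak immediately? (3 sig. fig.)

1030 mg

k = ln 2 / 49.4 = 0.01403 hr⁻¹
Accumulation ratio R = 1 / (1 − e^(−kτ)) = 1 / (1 − e^(−0.01403×32.0)) = 1 / (1 − 0.6383) = 2.764
Loading dose = maintenance dose × R = 371 × 2.764 ≈ 1030 mg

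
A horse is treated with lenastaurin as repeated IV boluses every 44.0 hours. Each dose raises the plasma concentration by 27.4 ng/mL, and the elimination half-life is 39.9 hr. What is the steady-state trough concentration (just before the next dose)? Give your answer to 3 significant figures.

23.9 ng/mL

k = ln 2 / 39.9 = 0.01737 hr⁻¹
Fraction remaining after one interval: e^(−kτ) = e^(−0.01737 × 44.0) = 0.4656
R = 1 / (1 − 0.4656) = 1.871
Css,max = 27.4 × 1.871 = 51.27 ng/mL
Css,min = Css,max × e^(−kτ) = 51.27 × 0.4656 ≈ 23.9 ng/mL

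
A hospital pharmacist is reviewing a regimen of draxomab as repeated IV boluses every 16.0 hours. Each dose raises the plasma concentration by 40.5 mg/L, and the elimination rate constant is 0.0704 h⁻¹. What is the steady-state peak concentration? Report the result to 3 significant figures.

Fraction remaining after one interval: e^(−kτ) = e^(−0.07040 × 16.0) = 0.3242
R = 1 / (1 − 0.3242) = 1.480
Css,max = 40.5 × 1.480 ≈ 59.9 mg/L

59.9 mg/L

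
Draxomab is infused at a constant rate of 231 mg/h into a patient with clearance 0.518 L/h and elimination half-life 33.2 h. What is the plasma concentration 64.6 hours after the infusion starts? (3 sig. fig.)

Css = rate / CL = 231 / 0.518 = 445.9 mg/L
k = ln 2 / 33.2 = 0.02088 h⁻¹
C(t) = Css (1 − e^(−kt)) = 445.9 × (1 − e^(−1.349)) = 445.9 × 0.7404 ≈ 330 mg/L

330 mg/L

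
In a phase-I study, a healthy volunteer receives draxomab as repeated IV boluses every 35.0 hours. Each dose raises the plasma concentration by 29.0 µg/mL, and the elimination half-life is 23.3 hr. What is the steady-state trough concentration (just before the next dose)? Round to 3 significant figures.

15.8 µg/mL

k = ln 2 / 23.3 = 0.02975 hr⁻¹
Fraction remaining after one interval: e^(−kτ) = e^(−0.02975 × 35.0) = 0.3530
R = 1 / (1 − 0.3530) = 1.546
Css,max = 29.0 × 1.546 = 44.82 µg/mL
Css,min = Css,max × e^(−kτ) = 44.82 × 0.3530 ≈ 15.8 µg/mL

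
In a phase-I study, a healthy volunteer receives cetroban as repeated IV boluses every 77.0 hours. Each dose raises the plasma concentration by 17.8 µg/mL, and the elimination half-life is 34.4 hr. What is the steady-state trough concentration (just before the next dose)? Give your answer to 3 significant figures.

k = ln 2 / 34.4 = 0.02015 hr⁻¹
Fraction remaining after one interval: e^(−kτ) = e^(−0.02015 × 77.0) = 0.2119
R = 1 / (1 − 0.2119) = 1.269
Css,max = 17.8 × 1.269 = 22.59 µg/mL
Css,min = Css,max × e^(−kτ) = 22.59 × 0.2119 ≈ 4.79 µg/mL

4.79 µg/mL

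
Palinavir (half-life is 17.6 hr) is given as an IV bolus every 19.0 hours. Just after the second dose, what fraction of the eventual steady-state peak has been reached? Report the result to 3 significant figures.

k = ln 2 / 17.6 = 0.03938 hr⁻¹
f_n = 1 − e^(−nkτ) = 1 − e^(−2 × 0.03938 × 19.0) = 1 − e^(−1.497) = 1 − 0.2239 ≈ 0.776

0.776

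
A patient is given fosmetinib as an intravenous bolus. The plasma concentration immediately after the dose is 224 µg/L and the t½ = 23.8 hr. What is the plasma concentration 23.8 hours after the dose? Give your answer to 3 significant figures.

112 µg/L

k = ln 2 / 23.8 = 0.02912 hr⁻¹
23.8 hr is 1.000 half-lives, so C = 224 × (1/2)^1.000 = 224 × 0.5000 ≈ 112 µg/L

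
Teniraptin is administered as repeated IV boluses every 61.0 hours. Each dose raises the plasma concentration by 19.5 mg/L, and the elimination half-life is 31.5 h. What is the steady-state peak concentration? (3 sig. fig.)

26.4 mg/L

k = ln 2 / 31.5 = 0.02200 h⁻¹
Fraction remaining after one interval: e^(−kτ) = e^(−0.02200 × 61.0) = 0.2612
R = 1 / (1 − 0.2612) = 1.354
Css,max = 19.5 × 1.354 ≈ 26.4 mg/L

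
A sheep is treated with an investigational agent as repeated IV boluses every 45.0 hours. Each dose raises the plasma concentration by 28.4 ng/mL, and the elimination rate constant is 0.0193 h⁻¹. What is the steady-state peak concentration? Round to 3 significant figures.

Fraction remaining after one interval: e^(−kτ) = e^(−0.01930 × 45.0) = 0.4196
R = 1 / (1 − 0.4196) = 1.723
Css,max = 28.4 × 1.723 ≈ 48.9 ng/mL

48.9 ng/mL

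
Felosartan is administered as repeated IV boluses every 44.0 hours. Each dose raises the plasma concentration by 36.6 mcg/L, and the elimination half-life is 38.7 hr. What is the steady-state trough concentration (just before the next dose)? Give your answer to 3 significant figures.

30.5 mcg/L

k = ln 2 / 38.7 = 0.01791 hr⁻¹
Fraction remaining after one interval: e^(−kτ) = e^(−0.01791 × 44.0) = 0.4547
R = 1 / (1 − 0.4547) = 1.834
Css,max = 36.6 × 1.834 = 67.12 mcg/L
Css,min = Css,max × e^(−kτ) = 67.12 × 0.4547 ≈ 30.5 mcg/L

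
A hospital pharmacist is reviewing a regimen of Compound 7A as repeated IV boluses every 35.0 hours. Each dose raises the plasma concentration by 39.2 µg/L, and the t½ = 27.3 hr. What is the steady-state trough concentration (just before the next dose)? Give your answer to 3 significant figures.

27.4 µg/L

k = ln 2 / 27.3 = 0.02539 hr⁻¹
Fraction remaining after one interval: e^(−kτ) = e^(−0.02539 × 35.0) = 0.4112
R = 1 / (1 − 0.4112) = 1.698
Css,max = 39.2 × 1.698 = 66.58 µg/L
Css,min = Css,max × e^(−kτ) = 66.58 × 0.4112 ≈ 27.4 µg/L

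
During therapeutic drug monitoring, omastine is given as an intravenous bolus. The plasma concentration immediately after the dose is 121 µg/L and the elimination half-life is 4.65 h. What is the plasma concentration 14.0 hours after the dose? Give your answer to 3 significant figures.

15.0 µg/L

k = ln 2 / 4.65 = 0.1491 h⁻¹
14.0 h is 3.011 half-lives, so C = 121 × (1/2)^3.011 = 121 × 0.1241 ≈ 15.0 µg/L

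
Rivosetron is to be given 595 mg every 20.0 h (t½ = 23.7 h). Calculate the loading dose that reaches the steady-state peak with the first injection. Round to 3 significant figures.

1340 mg

k = ln 2 / 23.7 = 0.02925 h⁻¹
Accumulation ratio R = 1 / (1 − e^(−kτ)) = 1 / (1 − e^(−0.02925×20.0)) = 1 / (1 − 0.5571) = 2.258
Loading dose = maintenance dose × R = 595 × 2.258 ≈ 1340 mg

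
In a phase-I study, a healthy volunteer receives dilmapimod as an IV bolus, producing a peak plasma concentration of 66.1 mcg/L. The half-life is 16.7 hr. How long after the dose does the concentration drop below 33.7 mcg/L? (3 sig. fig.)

16.2 hours

k = ln 2 / 16.7 = 0.04151 hr⁻¹
C(t) = C₀ e^(−kt)  ⇒  t = ln(C₀/C) / k
t = ln(66.1/33.7) / 0.04151 = 0.6737 / 0.04151 ≈ 16.2 hours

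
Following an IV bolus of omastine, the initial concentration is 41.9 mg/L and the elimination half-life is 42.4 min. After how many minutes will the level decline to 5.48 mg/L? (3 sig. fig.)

k = ln 2 / 42.4 = 0.01635 min⁻¹
C(t) = C₀ e^(−kt)  ⇒  t = ln(C₀/C) / k
t = ln(41.9/5.48) / 0.01635 = 2.034 / 0.01635 ≈ 124 minutes

124 minutes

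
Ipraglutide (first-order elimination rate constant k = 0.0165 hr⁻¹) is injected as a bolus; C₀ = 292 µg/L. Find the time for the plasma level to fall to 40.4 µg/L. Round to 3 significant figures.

120 hours

C(t) = C₀ e^(−kt)  ⇒  t = ln(C₀/C) / k
t = ln(292/40.4) / 0.01650 = 1.978 / 0.01650 ≈ 120 hours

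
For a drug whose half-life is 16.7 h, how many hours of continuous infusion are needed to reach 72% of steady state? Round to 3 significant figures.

k = ln 2 / 16.7 = 0.04151 h⁻¹
f = 1 − e^(−kt)  ⇒  t = −ln(1 − f) / k
t = −ln(1 − 0.72) / 0.04151 = 1.273 / 0.04151 ≈ 30.7 hours

30.7 hours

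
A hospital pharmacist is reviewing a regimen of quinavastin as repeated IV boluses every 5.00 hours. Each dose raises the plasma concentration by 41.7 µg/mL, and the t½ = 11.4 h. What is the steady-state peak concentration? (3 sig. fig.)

k = ln 2 / 11.4 = 0.06080 h⁻¹
Fraction remaining after one interval: e^(−kτ) = e^(−0.06080 × 5.00) = 0.7379
R = 1 / (1 − 0.7379) = 3.815
Css,max = 41.7 × 3.815 ≈ 159 µg/mL

159 µg/mL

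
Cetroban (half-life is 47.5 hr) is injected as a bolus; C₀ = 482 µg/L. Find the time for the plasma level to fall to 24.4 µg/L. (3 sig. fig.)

k = ln 2 / 47.5 = 0.01459 hr⁻¹
C(t) = C₀ e^(−kt)  ⇒  t = ln(C₀/C) / k
t = ln(482/24.4) / 0.01459 = 2.983 / 0.01459 ≈ 204 hours

204 hours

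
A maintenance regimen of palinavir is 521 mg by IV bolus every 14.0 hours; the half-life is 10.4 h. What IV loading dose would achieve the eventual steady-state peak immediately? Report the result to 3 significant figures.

859 mg

k = ln 2 / 10.4 = 0.06665 h⁻¹
Accumulation ratio R = 1 / (1 − e^(−kτ)) = 1 / (1 − e^(−0.06665×14.0)) = 1 / (1 − 0.3933) = 1.648
Loading dose = maintenance dose × R = 521 × 1.648 ≈ 859 mg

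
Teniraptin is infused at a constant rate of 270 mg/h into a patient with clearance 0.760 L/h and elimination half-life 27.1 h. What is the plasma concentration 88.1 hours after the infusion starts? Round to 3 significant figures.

Css = rate / CL = 270 / 0.760 = 355.3 mg/L
k = ln 2 / 27.1 = 0.02558 h⁻¹
C(t) = Css (1 − e^(−kt)) = 355.3 × (1 − e^(−2.253)) = 355.3 × 0.8950 ≈ 318 mg/L

318 mg/L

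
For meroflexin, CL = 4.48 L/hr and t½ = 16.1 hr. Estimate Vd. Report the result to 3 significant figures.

k = ln 2 / t½ = ln 2 / 16.1 = 0.04305 hr⁻¹
V = CL / k = 4.48 / 0.04305 ≈ 104 L

104 L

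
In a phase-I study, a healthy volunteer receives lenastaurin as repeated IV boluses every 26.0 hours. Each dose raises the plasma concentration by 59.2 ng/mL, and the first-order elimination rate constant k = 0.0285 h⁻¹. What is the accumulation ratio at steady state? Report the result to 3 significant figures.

Fraction remaining after one interval: e^(−kτ) = e^(−0.02850 × 26.0) = 0.4766
R = 1 / (1 − 0.4766) = 1 / 0.5234 ≈ 1.91

1.91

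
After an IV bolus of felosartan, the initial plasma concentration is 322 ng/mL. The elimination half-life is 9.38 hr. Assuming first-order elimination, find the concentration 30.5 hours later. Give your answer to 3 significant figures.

33.8 ng/mL

k = ln 2 / 9.38 = 0.07390 hr⁻¹
C(t) = C₀ e^(−kt) = 322 × e^(−0.07390 × 30.5) = 322 × e^(−2.254) = 322 × 0.1050 ≈ 33.8 ng/mL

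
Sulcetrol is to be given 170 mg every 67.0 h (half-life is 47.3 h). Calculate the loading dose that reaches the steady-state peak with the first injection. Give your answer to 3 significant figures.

k = ln 2 / 47.3 = 0.01465 h⁻¹
Accumulation ratio R = 1 / (1 − e^(−kτ)) = 1 / (1 − e^(−0.01465×67.0)) = 1 / (1 − 0.3746) = 1.599
Loading dose = maintenance dose × R = 170 × 1.599 ≈ 272 mg

272 mg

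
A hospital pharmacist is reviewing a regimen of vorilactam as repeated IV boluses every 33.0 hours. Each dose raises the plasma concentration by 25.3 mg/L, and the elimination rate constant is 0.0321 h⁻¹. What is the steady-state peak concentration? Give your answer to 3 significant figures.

38.7 mg/L

Fraction remaining after one interval: e^(−kτ) = e^(−0.03210 × 33.0) = 0.3467
R = 1 / (1 − 0.3467) = 1.531
Css,max = 25.3 × 1.531 ≈ 38.7 mg/L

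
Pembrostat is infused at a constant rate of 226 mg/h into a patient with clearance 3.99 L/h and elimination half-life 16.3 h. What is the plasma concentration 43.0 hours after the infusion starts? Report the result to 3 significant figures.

Css = rate / CL = 226 / 3.99 = 56.64 mg/L
k = ln 2 / 16.3 = 0.04252 h⁻¹
C(t) = Css (1 − e^(−kt)) = 56.64 × (1 − e^(−1.829)) = 56.64 × 0.8394 ≈ 47.5 mg/L

47.5 mg/L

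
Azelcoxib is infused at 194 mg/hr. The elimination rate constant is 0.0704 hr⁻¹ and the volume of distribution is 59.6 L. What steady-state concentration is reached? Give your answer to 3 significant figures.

CL = k · V = 0.0704 × 59.6 = 4.196 L/hr
Css = rate / CL = 194 / 4.196 ≈ 46.2 µg/mL

46.2 µg/mL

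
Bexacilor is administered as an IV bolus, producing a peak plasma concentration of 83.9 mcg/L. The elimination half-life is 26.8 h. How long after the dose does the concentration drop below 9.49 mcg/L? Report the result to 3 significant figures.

k = ln 2 / 26.8 = 0.02586 h⁻¹
C(t) = C₀ e^(−kt)  ⇒  t = ln(C₀/C) / k
t = ln(83.9/9.49) / 0.02586 = 2.179 / 0.02586 ≈ 84.3 hours

84.3 hours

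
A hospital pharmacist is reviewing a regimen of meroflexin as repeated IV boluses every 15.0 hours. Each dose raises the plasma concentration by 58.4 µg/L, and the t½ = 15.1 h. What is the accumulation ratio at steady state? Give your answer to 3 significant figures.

k = ln 2 / 15.1 = 0.04590 h⁻¹
Fraction remaining after one interval: e^(−kτ) = e^(−0.04590 × 15.0) = 0.5023
R = 1 / (1 − 0.5023) = 1 / 0.4977 ≈ 2.01

2.01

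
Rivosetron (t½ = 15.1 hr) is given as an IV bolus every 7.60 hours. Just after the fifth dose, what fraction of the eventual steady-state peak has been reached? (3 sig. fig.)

k = ln 2 / 15.1 = 0.04590 hr⁻¹
f_n = 1 − e^(−nkτ) = 1 − e^(−5 × 0.04590 × 7.60) = 1 − e^(−1.744) = 1 − 0.1748 ≈ 0.825

0.825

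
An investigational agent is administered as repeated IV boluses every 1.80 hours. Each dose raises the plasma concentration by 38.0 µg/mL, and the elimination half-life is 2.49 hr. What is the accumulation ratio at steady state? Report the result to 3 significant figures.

k = ln 2 / 2.49 = 0.2784 hr⁻¹
Fraction remaining after one interval: e^(−kτ) = e^(−0.2784 × 1.80) = 0.6059
R = 1 / (1 − 0.6059) = 1 / 0.3941 ≈ 2.54

2.54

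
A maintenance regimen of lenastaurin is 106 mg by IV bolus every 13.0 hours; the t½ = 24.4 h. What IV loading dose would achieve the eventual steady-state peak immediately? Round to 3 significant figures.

343 mg

k = ln 2 / 24.4 = 0.02841 h⁻¹
Accumulation ratio R = 1 / (1 − e^(−kτ)) = 1 / (1 − e^(−0.02841×13.0)) = 1 / (1 − 0.6912) = 3.239
Loading dose = maintenance dose × R = 106 × 3.239 ≈ 343 mg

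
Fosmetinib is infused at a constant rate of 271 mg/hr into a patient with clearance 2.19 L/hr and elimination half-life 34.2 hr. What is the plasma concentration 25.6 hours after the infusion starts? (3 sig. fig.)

Css = rate / CL = 271 / 2.19 = 123.7 mg/L
k = ln 2 / 34.2 = 0.02027 hr⁻¹
C(t) = Css (1 − e^(−kt)) = 123.7 × (1 − e^(−0.5188)) = 123.7 × 0.4048 ≈ 50.1 mg/L

50.1 mg/L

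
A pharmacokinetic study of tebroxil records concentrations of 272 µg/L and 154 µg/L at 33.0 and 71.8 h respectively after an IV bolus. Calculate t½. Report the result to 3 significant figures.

k = ln(C₁/C₂) / (t₂ − t₁) = ln(272/154) / (71.8 − 33.0)
  = 0.5688 / 38.80 = 0.01466 h⁻¹
t½ = ln 2 / k = ln 2 / 0.01466 ≈ 47.3 hours

47.3 hours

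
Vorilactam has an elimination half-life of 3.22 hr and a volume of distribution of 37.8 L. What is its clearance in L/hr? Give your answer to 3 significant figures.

8.14 L/hr

k = ln 2 / t½ = ln 2 / 3.22 = 0.2153 hr⁻¹
CL = k · V = 0.2153 × 37.8 ≈ 8.14 L/hr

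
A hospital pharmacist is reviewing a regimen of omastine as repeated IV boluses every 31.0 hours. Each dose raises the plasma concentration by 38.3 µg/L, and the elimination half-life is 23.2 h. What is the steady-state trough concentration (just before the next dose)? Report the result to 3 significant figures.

k = ln 2 / 23.2 = 0.02988 h⁻¹
Fraction remaining after one interval: e^(−kτ) = e^(−0.02988 × 31.0) = 0.3961
R = 1 / (1 − 0.3961) = 1.656
Css,max = 38.3 × 1.656 = 63.42 µg/L
Css,min = Css,max × e^(−kτ) = 63.42 × 0.3961 ≈ 25.1 µg/L

25.1 µg/L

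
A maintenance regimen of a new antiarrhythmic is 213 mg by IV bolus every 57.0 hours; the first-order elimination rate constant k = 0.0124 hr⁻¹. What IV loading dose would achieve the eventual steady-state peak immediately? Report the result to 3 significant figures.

420 mg

Accumulation ratio R = 1 / (1 − e^(−kτ)) = 1 / (1 − e^(−0.01240×57.0)) = 1 / (1 − 0.4932) = 1.973
Loading dose = maintenance dose × R = 213 × 1.973 ≈ 420 mg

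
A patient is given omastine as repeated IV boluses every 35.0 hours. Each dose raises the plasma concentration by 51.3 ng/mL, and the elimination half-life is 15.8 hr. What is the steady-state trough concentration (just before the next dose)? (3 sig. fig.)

k = ln 2 / 15.8 = 0.04387 hr⁻¹
Fraction remaining after one interval: e^(−kτ) = e^(−0.04387 × 35.0) = 0.2154
R = 1 / (1 − 0.2154) = 1.274
Css,max = 51.3 × 1.274 = 65.38 ng/mL
Css,min = Css,max × e^(−kτ) = 65.38 × 0.2154 ≈ 14.1 ng/mL

14.1 ng/mL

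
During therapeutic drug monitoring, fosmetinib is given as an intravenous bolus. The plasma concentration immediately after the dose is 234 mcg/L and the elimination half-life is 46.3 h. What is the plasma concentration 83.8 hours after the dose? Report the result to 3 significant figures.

k = ln 2 / 46.3 = 0.01497 h⁻¹
83.8 h is 1.810 half-lives, so C = 234 × (1/2)^1.810 = 234 × 0.2852 ≈ 66.7 mcg/L

66.7 mcg/L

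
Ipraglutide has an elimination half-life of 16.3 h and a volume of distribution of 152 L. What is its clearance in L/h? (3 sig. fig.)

k = ln 2 / t½ = ln 2 / 16.3 = 0.04252 h⁻¹
CL = k · V = 0.04252 × 152 ≈ 6.46 L/h

6.46 L/h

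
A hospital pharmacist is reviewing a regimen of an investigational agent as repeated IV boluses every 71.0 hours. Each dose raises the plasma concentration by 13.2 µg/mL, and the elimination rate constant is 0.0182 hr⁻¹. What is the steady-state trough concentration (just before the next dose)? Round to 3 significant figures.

5.00 µg/mL

Fraction remaining after one interval: e^(−kτ) = e^(−0.01820 × 71.0) = 0.2747
R = 1 / (1 − 0.2747) = 1.379
Css,max = 13.2 × 1.379 = 18.20 µg/mL
Css,min = Css,max × e^(−kτ) = 18.20 × 0.2747 ≈ 5.00 µg/mL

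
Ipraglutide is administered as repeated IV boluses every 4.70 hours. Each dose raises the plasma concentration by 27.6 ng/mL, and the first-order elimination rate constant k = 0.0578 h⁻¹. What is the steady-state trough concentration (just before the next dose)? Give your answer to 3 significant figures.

Fraction remaining after one interval: e^(−kτ) = e^(−0.05780 × 4.70) = 0.7621
R = 1 / (1 − 0.7621) = 4.204
Css,max = 27.6 × 4.204 = 116.0 ng/mL
Css,min = Css,max × e^(−kτ) = 116.0 × 0.7621 ≈ 88.4 ng/mL

88.4 ng/mL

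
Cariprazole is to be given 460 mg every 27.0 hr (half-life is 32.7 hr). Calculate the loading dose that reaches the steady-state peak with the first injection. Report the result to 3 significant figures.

1060 mg

k = ln 2 / 32.7 = 0.02120 hr⁻¹
Accumulation ratio R = 1 / (1 − e^(−kτ)) = 1 / (1 − e^(−0.02120×27.0)) = 1 / (1 − 0.5642) = 2.295
Loading dose = maintenance dose × R = 460 × 2.295 ≈ 1060 mg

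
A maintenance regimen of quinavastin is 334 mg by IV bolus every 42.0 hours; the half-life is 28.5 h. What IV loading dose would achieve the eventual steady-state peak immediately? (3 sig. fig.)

k = ln 2 / 28.5 = 0.02432 h⁻¹
Accumulation ratio R = 1 / (1 − e^(−kτ)) = 1 / (1 − e^(−0.02432×42.0)) = 1 / (1 − 0.3601) = 1.563
Loading dose = maintenance dose × R = 334 × 1.563 ≈ 522 mg

522 mg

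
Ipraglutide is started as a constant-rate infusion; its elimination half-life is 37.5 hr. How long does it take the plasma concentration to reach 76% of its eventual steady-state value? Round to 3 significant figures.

77.2 hours

k = ln 2 / 37.5 = 0.01848 hr⁻¹
f = 1 − e^(−kt)  ⇒  t = −ln(1 − f) / k
t = −ln(1 − 0.76) / 0.01848 = 1.427 / 0.01848 ≈ 77.2 hours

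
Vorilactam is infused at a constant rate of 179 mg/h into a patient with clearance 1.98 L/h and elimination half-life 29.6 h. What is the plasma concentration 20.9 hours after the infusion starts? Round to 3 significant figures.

Css = rate / CL = 179 / 1.98 = 90.40 mg/L
k = ln 2 / 29.6 = 0.02342 h⁻¹
C(t) = Css (1 − e^(−kt)) = 90.40 × (1 − e^(−0.4894)) = 90.40 × 0.3870 ≈ 35.0 mg/L

35.0 mg/L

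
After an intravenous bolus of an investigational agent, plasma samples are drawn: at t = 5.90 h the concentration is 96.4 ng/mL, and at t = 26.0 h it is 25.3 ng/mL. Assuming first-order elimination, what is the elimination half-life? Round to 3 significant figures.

10.4 hours

k = ln(C₁/C₂) / (t₂ − t₁) = ln(96.4/25.3) / (26.0 − 5.90)
  = 1.338 / 20.10 = 0.06655 h⁻¹
t½ = ln 2 / k = ln 2 / 0.06655 ≈ 10.4 hours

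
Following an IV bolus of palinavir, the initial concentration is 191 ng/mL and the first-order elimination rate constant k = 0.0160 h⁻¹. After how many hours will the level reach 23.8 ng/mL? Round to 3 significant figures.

130 hours

C(t) = C₀ e^(−kt)  ⇒  t = ln(C₀/C) / k
t = ln(191/23.8) / 0.01600 = 2.083 / 0.01600 ≈ 130 hours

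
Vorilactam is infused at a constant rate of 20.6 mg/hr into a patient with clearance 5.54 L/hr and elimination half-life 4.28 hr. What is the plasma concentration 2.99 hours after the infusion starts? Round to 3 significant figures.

1.43 mg/L

Css = rate / CL = 20.6 / 5.54 = 3.718 mg/L
k = ln 2 / 4.28 = 0.1620 hr⁻¹
C(t) = Css (1 − e^(−kt)) = 3.718 × (1 − e^(−0.4842)) = 3.718 × 0.3838 ≈ 1.43 mg/L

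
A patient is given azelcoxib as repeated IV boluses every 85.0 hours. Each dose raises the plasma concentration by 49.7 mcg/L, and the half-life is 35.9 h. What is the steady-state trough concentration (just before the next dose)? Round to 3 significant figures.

k = ln 2 / 35.9 = 0.01931 h⁻¹
Fraction remaining after one interval: e^(−kτ) = e^(−0.01931 × 85.0) = 0.1938
R = 1 / (1 − 0.1938) = 1.240
Css,max = 49.7 × 1.240 = 61.64 mcg/L
Css,min = Css,max × e^(−kτ) = 61.64 × 0.1938 ≈ 11.9 mcg/L

11.9 mcg/L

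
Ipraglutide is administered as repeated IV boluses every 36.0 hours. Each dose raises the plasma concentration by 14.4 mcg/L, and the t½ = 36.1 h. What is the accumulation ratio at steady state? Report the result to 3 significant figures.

2.00

k = ln 2 / 36.1 = 0.01920 h⁻¹
Fraction remaining after one interval: e^(−kτ) = e^(−0.01920 × 36.0) = 0.5010
R = 1 / (1 − 0.5010) = 1 / 0.4990 ≈ 2.00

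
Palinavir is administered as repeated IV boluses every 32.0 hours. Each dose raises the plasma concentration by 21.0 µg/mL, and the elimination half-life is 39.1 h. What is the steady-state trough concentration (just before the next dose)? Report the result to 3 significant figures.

k = ln 2 / 39.1 = 0.01773 h⁻¹
Fraction remaining after one interval: e^(−kτ) = e^(−0.01773 × 32.0) = 0.5671
R = 1 / (1 − 0.5671) = 2.310
Css,max = 21.0 × 2.310 = 48.51 µg/mL
Css,min = Css,max × e^(−kτ) = 48.51 × 0.5671 ≈ 27.5 µg/mL

27.5 µg/mL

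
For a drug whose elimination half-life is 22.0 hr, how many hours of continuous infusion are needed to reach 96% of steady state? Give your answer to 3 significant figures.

102 hours

k = ln 2 / 22.0 = 0.03151 hr⁻¹
f = 1 − e^(−kt)  ⇒  t = −ln(1 − f) / k
t = −ln(1 − 0.96) / 0.03151 = 3.219 / 0.03151 ≈ 102 hours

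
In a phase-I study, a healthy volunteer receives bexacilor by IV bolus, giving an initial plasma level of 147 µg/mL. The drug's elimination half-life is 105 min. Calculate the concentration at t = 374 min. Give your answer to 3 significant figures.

12.4 µg/mL

k = ln 2 / 105 = 0.006601 min⁻¹
C(t) = C₀ e^(−kt) = 147 × e^(−0.006601 × 374) = 147 × e^(−2.469) = 147 × 0.08468 ≈ 12.4 µg/mL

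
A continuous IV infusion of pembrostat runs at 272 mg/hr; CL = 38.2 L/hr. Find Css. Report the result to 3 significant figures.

Css = infusion rate / CL = 272 / 38.2 ≈ 7.12 µg/mL

7.12 µg/mL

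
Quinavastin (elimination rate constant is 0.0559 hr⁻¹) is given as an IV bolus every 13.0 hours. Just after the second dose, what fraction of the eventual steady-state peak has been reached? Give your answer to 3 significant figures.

f_n = 1 − e^(−nkτ) = 1 − e^(−2 × 0.05590 × 13.0) = 1 − e^(−1.453) = 1 − 0.2338 ≈ 0.766

0.766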